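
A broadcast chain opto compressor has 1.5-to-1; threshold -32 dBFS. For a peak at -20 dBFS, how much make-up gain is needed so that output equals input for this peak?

4 dB

Without make-up, output = threshold + overshoot/1.5 = -32 + 8 = -24 dBFS.
Gap to target: 4 dB.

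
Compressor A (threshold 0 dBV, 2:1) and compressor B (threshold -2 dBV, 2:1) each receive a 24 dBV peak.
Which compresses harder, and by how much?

B, by 1 dB

A: GR = 24 − 24/2 = 12 dB.
B: GR = 26 − 26/2 = 13 dB.
B applies 1 dB more gain reduction.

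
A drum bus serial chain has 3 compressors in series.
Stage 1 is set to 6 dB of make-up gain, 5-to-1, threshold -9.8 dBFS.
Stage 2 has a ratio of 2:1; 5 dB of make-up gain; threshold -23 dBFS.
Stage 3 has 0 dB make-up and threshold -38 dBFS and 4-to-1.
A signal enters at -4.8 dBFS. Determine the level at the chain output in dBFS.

Stage 1: 5 dB above -9.8 dBFS, reduced 5:1 to 1 dB above → -8.8 dBFS; +6 dB make-up → -2.8 dBFS.
Stage 2: 20.2 dB above -23 dBFS, reduced 2:1 to 10.1 dB above → -12.9 dBFS; +5 dB make-up → -7.9 dBFS.
Stage 3: overshoot 30.1 dB → 30.1/4 = 7.525 dB → -30.475 dBFS.

-30.475 dBFS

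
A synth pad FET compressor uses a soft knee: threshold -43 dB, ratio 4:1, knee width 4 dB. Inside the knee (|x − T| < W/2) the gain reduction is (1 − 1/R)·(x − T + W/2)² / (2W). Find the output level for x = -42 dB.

x − T + W/2 = -42 − (-43) + 2 = 3.
GR = (1 − 1/4) × 3² / 8 = 0.75 × 9 / 8 = 0.84375 dB.
Output = -42 − 0.84375 = -42.84375 dB.

-42.84375 dB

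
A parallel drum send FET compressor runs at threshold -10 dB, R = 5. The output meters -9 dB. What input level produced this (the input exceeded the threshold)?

-5 dB

Post-compression overshoot = -9 − (-10) = 1 dB.
Undo the ratio: input overshoot = 1 × 5 = 5 dB, giving input = -5 dB.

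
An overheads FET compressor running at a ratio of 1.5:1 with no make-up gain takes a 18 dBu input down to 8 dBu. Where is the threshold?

Let T be the threshold. Output overshoot = (input overshoot)/R, so 8 − T = (18 − T)/1.5.
1.5·(8 − T) = 18 − T → 0.5·T = 12 − 18 = -6.
T = -6/0.5 = -12 dBu.

-12 dBu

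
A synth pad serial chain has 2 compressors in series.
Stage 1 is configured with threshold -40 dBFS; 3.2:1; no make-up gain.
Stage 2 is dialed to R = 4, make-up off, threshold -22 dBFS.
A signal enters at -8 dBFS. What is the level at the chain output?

Stage 1: -8 dBFS is 32 dB over -40 dBFS; at 3.2:1 that becomes 10 dB over, giving -30 dBFS.
Stage 2: -30 dBFS is at or below the -22 dBFS threshold — no compression; output -30 dBFS.

-30 dBFS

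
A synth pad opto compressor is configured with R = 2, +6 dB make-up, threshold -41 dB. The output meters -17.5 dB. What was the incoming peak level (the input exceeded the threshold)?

-6 dB

Stripping the +6 dB make-up gives -23.5 dB at the gain stage.
That's 17.5 dB above the -41 dB threshold.
Input overshoot = R × output overshoot = 35 dB → input = -41 + 35 = -6 dB.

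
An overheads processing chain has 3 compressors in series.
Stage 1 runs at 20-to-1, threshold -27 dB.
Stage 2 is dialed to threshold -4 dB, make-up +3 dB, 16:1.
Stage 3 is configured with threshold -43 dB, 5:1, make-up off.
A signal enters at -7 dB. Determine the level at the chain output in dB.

Stage 1: -7 dB is 20 dB over -27 dB; at 20:1 that becomes 1 dB over, giving -26 dB.
Stage 2: below threshold (-26 ≤ -4); passes unchanged; make-up brings it to -23 dB.
Stage 3: -23 dB is 20 dB over -43 dB; at 5:1 that becomes 4 dB over, giving -39 dB.

-39 dB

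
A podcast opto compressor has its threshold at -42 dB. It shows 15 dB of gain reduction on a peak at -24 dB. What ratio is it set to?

Input overshoot = -24 − (-42) = 18 dB.
Output overshoot = 18 − 15 = 3 dB.
Ratio = input overshoot / output overshoot = 18 / 3 = 6.

6:1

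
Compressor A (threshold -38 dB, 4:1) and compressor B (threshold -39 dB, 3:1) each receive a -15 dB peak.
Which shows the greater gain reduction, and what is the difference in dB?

A, by 1.25 dB

A: GR = 23 − 23/4 = 17.25 dB.
B: GR = 24 − 24/3 = 16 dB.
A reduces 1.25 dB more.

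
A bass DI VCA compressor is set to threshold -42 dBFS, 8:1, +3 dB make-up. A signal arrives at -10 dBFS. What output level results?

-10 dBFS sits 32 dB over threshold.
The 32 dB excess becomes 4 dB after 8:1 reduction.
That puts the output at -38 dBFS; make-up adds 3 dB, giving -35 dBFS.

-35 dBFS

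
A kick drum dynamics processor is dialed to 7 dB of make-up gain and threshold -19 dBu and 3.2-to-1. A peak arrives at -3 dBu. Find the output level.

-7 dBu

-3 dBu sits 16 dB over threshold.
At 3.2:1 the overshoot is divided by 3.2, leaving 5 dB above threshold.
That puts the output at -14 dBu; make-up adds 7 dB, giving -7 dBu.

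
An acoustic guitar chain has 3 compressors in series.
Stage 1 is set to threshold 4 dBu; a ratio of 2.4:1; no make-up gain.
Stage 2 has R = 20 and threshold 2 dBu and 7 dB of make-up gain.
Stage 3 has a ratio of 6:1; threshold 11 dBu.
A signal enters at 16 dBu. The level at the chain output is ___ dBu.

Stage 1: 12 dB above 4 dBu, reduced 2.4:1 to 5 dB above → 9 dBu.
Stage 2: 9 dBu is 7 dB over 2 dBu; at 20:1 that becomes 0.35 dB over, giving 2.35 dBu; +7 dB make-up → 9.35 dBu.
Stage 3: 9.35 dBu is at or below the 11 dBu threshold — no compression; output 9.35 dBu.

9.35 dBu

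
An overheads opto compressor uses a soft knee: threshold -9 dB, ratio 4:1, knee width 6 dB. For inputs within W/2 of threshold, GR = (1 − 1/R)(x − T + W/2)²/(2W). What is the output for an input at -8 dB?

-9 dB

x − T + W/2 = -8 − (-9) + 3 = 4.
GR = (1 − 1/4) × 4² / 12 = 0.75 × 16 / 12 = 1 dB.
Output = -8 − 1 = -9 dB.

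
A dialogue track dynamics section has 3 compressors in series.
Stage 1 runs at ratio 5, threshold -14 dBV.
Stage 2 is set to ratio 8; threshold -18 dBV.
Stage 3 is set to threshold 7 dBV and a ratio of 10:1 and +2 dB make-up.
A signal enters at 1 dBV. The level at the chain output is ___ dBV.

Stage 1: overshoot 15 dB → 15/5 = 3 dB → -11 dBV.
Stage 2: 7 dB above -18 dBV, reduced 8:1 to 0.875 dB above → -17.125 dBV.
Stage 3: -17.125 dBV is at or below the 7 dBV threshold — no compression; make-up brings it to -15.125 dBV.

-15.125 dBV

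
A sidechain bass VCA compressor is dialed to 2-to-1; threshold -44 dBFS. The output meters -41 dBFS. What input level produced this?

Post-compression overshoot = -41 − (-44) = 3 dB.
Input overshoot = R × output overshoot = 6 dB → input = -44 + 6 = -38 dBFS.

-38 dBFS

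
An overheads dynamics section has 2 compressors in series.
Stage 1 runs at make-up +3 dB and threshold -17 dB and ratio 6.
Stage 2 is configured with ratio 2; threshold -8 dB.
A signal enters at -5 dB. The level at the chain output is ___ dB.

Stage 1: 12 dB above -17 dB, reduced 6:1 to 2 dB above → -15 dB; +3 dB make-up → -12 dB.
Stage 2: -12 dB ≤ -8 dB, so stage 2 doesn't engage; output -12 dB.

-12 dB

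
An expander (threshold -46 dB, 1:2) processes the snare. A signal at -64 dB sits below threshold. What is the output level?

The input is 18 dB below the -46 dB threshold.
A 1:2 expander multiplies undershoot by 2: 18 × 2 = 36 dB below threshold.
Output = -46 − 36 = -82 dB.

-82 dB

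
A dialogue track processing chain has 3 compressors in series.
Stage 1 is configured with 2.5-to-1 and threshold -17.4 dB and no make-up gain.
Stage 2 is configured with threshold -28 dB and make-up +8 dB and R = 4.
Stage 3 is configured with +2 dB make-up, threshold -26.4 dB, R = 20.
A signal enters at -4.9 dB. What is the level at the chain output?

Stage 1: overshoot 12.5 dB → 12.5/2.5 = 5 dB → -12.4 dB.
Stage 2: overshoot 15.6 dB → 15.6/4 = 3.9 dB → -24.1 dB; +8 dB make-up → -16.1 dB.
Stage 3: 10.3 dB above -26.4 dB, reduced 20:1 to 0.515 dB above → -25.885 dB; +2 dB make-up → -23.885 dB.

-23.885 dB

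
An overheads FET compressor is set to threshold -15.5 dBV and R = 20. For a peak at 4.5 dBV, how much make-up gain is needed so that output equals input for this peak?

The peak compresses to -15.5 + 20/20 = -14.5 dBV.
To reach 4.5 dBV requires 4.5 − (-14.5) = 19 dB of make-up.

19 dB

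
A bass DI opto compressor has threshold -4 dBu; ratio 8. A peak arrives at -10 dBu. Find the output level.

-10 dBu is 6 dB below the -4 dBu threshold, so no gain reduction is applied.
Output = input = -10 dBu.

-10 dBu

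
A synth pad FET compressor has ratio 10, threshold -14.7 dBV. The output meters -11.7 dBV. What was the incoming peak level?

That's 3 dB above the -14.7 dBV threshold.
Before 10:1 compression the overshoot was 3 × 10 = 30 dB, so input = -14.7 + 30 = 15.3 dBV.

15.3 dBV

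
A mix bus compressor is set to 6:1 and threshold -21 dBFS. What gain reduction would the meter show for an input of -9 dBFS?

-9 dBFS exceeds the threshold by 12 dB.
After 6:1 compression the overshoot becomes 12/6 = 2 dB.
Gain reduction = 12 − 2 = 10 dB.

10 dB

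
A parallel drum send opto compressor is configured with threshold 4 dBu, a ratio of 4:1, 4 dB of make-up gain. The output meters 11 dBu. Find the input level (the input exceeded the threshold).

16 dBu

Remove make-up: 11 − 4 = 7 dBu.
That's 3 dB above the 4 dBu threshold.
Undo the ratio: input overshoot = 3 × 4 = 12 dB, giving input = 16 dBu.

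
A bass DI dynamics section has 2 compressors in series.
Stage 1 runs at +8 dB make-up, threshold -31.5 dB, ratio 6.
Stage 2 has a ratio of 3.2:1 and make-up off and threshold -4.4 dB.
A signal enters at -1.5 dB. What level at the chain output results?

Stage 1: -1.5 dB is 30 dB over -31.5 dB; at 6:1 that becomes 5 dB over, giving -26.5 dB; +8 dB make-up → -18.5 dB.
Stage 2: -18.5 dB ≤ -4.4 dB, so stage 2 doesn't engage; output -18.5 dB.

-18.5 dB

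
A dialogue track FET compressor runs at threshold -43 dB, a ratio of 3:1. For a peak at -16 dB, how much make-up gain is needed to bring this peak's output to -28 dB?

6 dB

The peak compresses to -43 + 27/3 = -34 dB.
To reach -28 dB requires -28 − (-34) = 6 dB of make-up.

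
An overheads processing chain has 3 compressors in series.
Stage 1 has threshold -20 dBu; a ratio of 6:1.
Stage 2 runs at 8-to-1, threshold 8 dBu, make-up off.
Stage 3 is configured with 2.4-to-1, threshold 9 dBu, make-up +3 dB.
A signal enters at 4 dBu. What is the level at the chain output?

Stage 1: overshoot 24 dB → 24/6 = 4 dB → -16 dBu.
Stage 2: -16 dBu is at or below the 8 dBu threshold — no compression; output -16 dBu.
Stage 3: below threshold (-16 ≤ 9); passes unchanged; make-up brings it to -13 dBu.

-13 dBu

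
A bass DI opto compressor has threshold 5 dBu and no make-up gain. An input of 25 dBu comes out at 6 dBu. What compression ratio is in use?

20:1

Input overshoot = 25 − 5 = 20 dB; output overshoot = 6 − 5 = 1 dB.
Ratio = 20 / 1 = 20.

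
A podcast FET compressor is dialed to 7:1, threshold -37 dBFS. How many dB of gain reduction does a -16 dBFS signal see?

18 dB

Overshoot = -16 − (-37) = 21 dB.
A 7:1 ratio leaves 3 dB of that excess.
GR = overshoot in − overshoot out = 21 − 3 = 18 dB.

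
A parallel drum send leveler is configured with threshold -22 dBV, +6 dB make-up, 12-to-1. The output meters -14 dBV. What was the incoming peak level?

Remove make-up: -14 − 6 = -20 dBV.
The compressed level sits -20 − (-22) = 2 dB over threshold.
Undo the ratio: input overshoot = 2 × 12 = 24 dB, giving input = 2 dBV.

2 dBV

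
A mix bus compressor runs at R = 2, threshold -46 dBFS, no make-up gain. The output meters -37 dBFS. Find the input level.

-28 dBFS

Post-compression overshoot = -37 − (-46) = 9 dB.
Undo the ratio: input overshoot = 9 × 2 = 18 dB, giving input = -28 dBFS.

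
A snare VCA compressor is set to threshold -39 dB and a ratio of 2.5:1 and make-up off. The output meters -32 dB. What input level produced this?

The compressed level sits -32 − (-39) = 7 dB over threshold.
Undo the ratio: input overshoot = 7 × 2.5 = 17.5 dB, giving input = -21.5 dB.

-21.5 dB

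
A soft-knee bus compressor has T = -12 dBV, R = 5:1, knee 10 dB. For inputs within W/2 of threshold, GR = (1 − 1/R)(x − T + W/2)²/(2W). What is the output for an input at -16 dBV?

-16.04 dBV

x − T + W/2 = -16 − (-12) + 5 = 1.
GR = (1 − 1/5) × 1² / 20 = 0.8 × 1 / 20 = 0.04 dB.
Output = -16 − 0.04 = -16.04 dBV.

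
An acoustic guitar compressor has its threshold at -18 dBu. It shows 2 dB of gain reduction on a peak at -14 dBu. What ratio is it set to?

Input overshoot = -14 − (-18) = 4 dB.
Output overshoot = 4 − 2 = 2 dB.
Ratio = input overshoot / output overshoot = 4 / 2 = 2.

2:1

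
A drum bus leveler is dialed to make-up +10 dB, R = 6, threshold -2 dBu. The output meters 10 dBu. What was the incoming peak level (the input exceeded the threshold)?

Stripping the +10 dB make-up gives 0 dBu at the gain stage.
Post-compression overshoot = 0 − (-2) = 2 dB.
Undo the ratio: input overshoot = 2 × 6 = 12 dB, giving input = 10 dBu.

10 dBu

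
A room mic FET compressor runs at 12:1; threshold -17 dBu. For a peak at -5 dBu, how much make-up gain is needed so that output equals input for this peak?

11 dB

Overshoot 12 dB → 12/12 = 1 dB after compression, so the compressed level is -17 + 1 = -16 dBu.
Make-up = target − compressed = -5 − (-16) = 11 dB.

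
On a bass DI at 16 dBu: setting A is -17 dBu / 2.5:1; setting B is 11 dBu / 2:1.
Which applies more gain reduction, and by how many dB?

A: 33 dB over, compressed to 13.2 dB over, so 19.8 dB of GR.
B: 5 dB over, compressed to 2.5 dB over, so 2.5 dB of GR.
A applies 17.3 dB more gain reduction.

A, by 17.3 dB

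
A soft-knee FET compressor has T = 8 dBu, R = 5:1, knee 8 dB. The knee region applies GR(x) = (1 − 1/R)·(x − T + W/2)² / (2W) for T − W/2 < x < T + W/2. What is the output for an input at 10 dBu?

8.2 dBu

x − T + W/2 = 10 − 8 + 4 = 6.
GR = (1 − 1/5) × 6² / 16 = 0.8 × 36 / 16 = 1.8 dB.
Output = 10 − 1.8 = 8.2 dBu.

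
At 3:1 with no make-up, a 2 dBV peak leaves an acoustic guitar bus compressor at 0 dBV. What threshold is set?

Input is 3 dB above T (since output overshoot × R = input overshoot: (0 − T)·3 = 2 − T gives T = -1 dBV).
Check: -1 + (2 − (-1))/3 = -1 + 1 = 0 dBV. ✓

-1 dBV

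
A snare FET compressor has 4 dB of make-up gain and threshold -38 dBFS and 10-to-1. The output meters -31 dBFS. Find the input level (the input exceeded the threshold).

-8 dBFS

Before make-up, the level was -31 − 4 = -35 dBFS.
The compressed level sits -35 − (-38) = 3 dB over threshold.
Input overshoot = R × output overshoot = 30 dB → input = -38 + 30 = -8 dBFS.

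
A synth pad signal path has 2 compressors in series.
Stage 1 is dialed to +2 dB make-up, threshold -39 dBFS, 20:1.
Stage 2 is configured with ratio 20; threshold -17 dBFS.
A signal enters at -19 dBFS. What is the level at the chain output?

Stage 1: overshoot 20 dB → 20/20 = 1 dB → -38 dBFS; +2 dB make-up → -36 dBFS.
Stage 2: below threshold (-36 ≤ -17); passes unchanged; output -36 dBFS.

-36 dBFS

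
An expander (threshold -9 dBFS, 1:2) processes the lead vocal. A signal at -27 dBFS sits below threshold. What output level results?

Undershoot = (-9) − (-27) = 18 dB.
At 1:2, that expands to 36 dB under threshold.
Output = -9 − 36 = -45 dBFS.

-45 dBFS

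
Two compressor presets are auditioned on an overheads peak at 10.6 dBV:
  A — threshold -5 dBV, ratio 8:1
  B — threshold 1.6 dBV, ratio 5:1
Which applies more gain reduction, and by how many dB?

A, by 6.45 dB

A: GR = 15.6 − 15.6/8 = 13.65 dB.
B: GR = 9 − 9/5 = 7.2 dB.
A reduces 6.45 dB more.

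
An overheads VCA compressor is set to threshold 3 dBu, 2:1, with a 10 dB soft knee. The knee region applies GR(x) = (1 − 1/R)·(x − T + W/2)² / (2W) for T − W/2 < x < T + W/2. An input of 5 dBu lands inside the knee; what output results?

3.775 dBu

x − T + W/2 = 5 − 3 + 5 = 7.
GR = (1 − 1/2) × 7² / 20 = 0.5 × 49 / 20 = 1.225 dB.
Output = 5 − 1.225 = 3.775 dBu.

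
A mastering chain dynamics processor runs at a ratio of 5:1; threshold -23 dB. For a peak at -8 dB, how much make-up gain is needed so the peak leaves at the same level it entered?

Overshoot 15 dB → 15/5 = 3 dB after compression, so the compressed level is -23 + 3 = -20 dB.
Make-up = target − compressed = -8 − (-20) = 12 dB.

12 dB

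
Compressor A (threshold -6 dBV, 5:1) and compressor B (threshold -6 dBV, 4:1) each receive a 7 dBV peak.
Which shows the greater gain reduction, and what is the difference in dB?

A: GR = 13 − 13/5 = 10.4 dB.
B: GR = 13 − 13/4 = 9.75 dB.
A reduces 0.65 dB more.

A, by 0.65 dB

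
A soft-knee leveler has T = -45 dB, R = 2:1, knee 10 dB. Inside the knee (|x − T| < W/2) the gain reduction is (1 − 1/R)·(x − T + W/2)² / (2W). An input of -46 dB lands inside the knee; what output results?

x − T + W/2 = -46 − (-45) + 5 = 4.
GR = (1 − 1/2) × 4² / 20 = 0.5 × 16 / 20 = 0.4 dB.
Output = -46 − 0.4 = -46.4 dB.

-46.4 dB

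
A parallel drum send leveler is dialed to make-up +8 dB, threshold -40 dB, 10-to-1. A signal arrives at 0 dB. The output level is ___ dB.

-28 dB

Overshoot: 0 − (-40) = 40 dB.
The 40 dB excess becomes 4 dB after 10:1 reduction.
So the level is -40 + 4 = -36 dB; make-up adds 8 dB, giving -28 dB.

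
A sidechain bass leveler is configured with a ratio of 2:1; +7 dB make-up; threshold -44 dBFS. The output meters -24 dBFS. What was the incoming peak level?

-18 dBFS

Remove make-up: -24 − 7 = -31 dBFS.
The compressed level sits -31 − (-44) = 13 dB over threshold.
Before 2:1 compression the overshoot was 13 × 2 = 26 dB, so input = -44 + 26 = -18 dBFS.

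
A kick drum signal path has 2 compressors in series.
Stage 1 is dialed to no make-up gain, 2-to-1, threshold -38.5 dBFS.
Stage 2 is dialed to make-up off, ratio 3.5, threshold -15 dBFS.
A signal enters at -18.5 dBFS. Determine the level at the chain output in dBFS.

-28.5 dBFS

Stage 1: -18.5 dBFS is 20 dB over -38.5 dBFS; at 2:1 that becomes 10 dB over, giving -28.5 dBFS.
Stage 2: -28.5 dBFS is at or below the -15 dBFS threshold — no compression; output -28.5 dBFS.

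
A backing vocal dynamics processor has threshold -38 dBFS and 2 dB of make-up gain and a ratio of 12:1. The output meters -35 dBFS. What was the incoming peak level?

-26 dBFS

Remove make-up: -35 − 2 = -37 dBFS.
Post-compression overshoot = -37 − (-38) = 1 dB.
Input overshoot = R × output overshoot = 12 dB → input = -38 + 12 = -26 dBFS.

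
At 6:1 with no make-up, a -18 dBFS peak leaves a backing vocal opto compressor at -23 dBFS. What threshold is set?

Gain reduction = -18 − (-23) = 5 dB; output overshoot = GR / (R − 1) = 5 / 5 = 1 dB.
Threshold = output − output overshoot = -23 − 1 = -24 dBFS.

-24 dBFS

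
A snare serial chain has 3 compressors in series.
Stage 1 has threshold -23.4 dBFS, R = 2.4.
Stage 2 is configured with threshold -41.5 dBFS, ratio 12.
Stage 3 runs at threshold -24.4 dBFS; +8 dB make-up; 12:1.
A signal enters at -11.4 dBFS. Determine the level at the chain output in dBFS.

Stage 1: 12 dB above -23.4 dBFS, reduced 2.4:1 to 5 dB above → -18.4 dBFS.
Stage 2: -18.4 dBFS is 23.1 dB over -41.5 dBFS; at 12:1 that becomes 1.925 dB over, giving -39.575 dBFS.
Stage 3: -39.575 dBFS ≤ -24.4 dBFS, so stage 3 doesn't engage; make-up brings it to -31.575 dBFS.

-31.575 dBFS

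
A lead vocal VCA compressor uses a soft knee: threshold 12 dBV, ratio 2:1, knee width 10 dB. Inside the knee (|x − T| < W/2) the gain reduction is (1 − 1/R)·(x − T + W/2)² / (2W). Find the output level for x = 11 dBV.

x − T + W/2 = 11 − 12 + 5 = 4.
GR = (1 − 1/2) × 4² / 20 = 0.5 × 16 / 20 = 0.4 dB.
Output = 11 − 0.4 = 10.6 dBV.

10.6 dBV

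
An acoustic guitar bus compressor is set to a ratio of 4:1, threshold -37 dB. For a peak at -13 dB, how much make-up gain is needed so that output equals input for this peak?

Overshoot 24 dB → 24/4 = 6 dB after compression, so the compressed level is -37 + 6 = -31 dB.
Make-up = target − compressed = -13 − (-31) = 18 dB.

18 dB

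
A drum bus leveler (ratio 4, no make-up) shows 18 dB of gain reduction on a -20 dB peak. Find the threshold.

-44 dB

Input is 24 dB above T (since output overshoot × R = input overshoot: (-38 − T)·4 = -20 − T gives T = -44 dB).
Check: -44 + (-20 − (-44))/4 = -44 + 6 = -38 dB. ✓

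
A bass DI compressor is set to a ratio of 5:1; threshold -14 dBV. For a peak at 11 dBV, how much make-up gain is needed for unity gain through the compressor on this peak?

Overshoot 25 dB → 25/5 = 5 dB after compression, so the compressed level is -14 + 5 = -9 dBV.
Make-up = target − compressed = 11 − (-9) = 20 dB.

20 dB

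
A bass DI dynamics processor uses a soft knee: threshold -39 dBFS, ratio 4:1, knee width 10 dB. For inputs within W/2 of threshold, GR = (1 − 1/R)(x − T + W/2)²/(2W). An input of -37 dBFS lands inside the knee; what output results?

x − T + W/2 = -37 − (-39) + 5 = 7.
GR = (1 − 1/4) × 7² / 20 = 0.75 × 49 / 20 = 1.8375 dB.
Output = -37 − 1.8375 = -38.8375 dBFS.

-38.8375 dBFS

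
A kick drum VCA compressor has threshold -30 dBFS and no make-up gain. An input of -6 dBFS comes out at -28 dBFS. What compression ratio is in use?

12:1

Input overshoot = -6 − (-30) = 24 dB; output overshoot = -28 − (-30) = 2 dB.
Ratio = 24 / 2 = 12.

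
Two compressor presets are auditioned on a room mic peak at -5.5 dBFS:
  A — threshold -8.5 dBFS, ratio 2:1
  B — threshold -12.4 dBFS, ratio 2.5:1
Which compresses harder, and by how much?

B, by 2.64 dB

A: GR = 3 − 3/2 = 1.5 dB.
B: GR = 6.9 − 6.9/2.5 = 4.14 dB.
B applies 2.64 dB more gain reduction.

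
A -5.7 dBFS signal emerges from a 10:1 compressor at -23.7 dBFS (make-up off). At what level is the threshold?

-25.7 dBFS

Gain reduction = -5.7 − (-23.7) = 18 dB; output overshoot = GR / (R − 1) = 18 / 9 = 2 dB.
Threshold = output − output overshoot = -23.7 − 2 = -25.7 dBFS.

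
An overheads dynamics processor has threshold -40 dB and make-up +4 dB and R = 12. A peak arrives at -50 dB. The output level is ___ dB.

-50 dB is 10 dB below the -40 dB threshold, so no gain reduction is applied.
Make-up gain adds 4 dB: -50 + 4 = -46 dB.

-46 dB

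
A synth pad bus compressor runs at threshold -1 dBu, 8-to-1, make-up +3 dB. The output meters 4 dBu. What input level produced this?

Stripping the +3 dB make-up gives 1 dBu at the gain stage.
That's 2 dB above the -1 dBu threshold.
Input overshoot = R × output overshoot = 16 dB → input = -1 + 16 = 15 dBu.

15 dBu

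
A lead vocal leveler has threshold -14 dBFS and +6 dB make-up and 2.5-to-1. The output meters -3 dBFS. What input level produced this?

-1.5 dBFS

Before make-up, the level was -3 − 6 = -9 dBFS.
That's 5 dB above the -14 dBFS threshold.
Before 2.5:1 compression the overshoot was 5 × 2.5 = 12.5 dB, so input = -14 + 12.5 = -1.5 dBFS.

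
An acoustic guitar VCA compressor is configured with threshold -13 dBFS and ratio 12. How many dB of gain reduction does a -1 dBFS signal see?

The signal is 12 dB above threshold.
After 12:1 compression the overshoot becomes 12/12 = 1 dB.
GR = overshoot in − overshoot out = 12 − 1 = 11 dB.

11 dB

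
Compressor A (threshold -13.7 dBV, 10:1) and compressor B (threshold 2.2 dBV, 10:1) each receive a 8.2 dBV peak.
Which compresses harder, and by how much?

A, by 14.31 dB

A: GR = 21.9 − 21.9/10 = 19.71 dB.
B: GR = 6 − 6/10 = 5.4 dB.
Difference: 14.31 dB in favour of A.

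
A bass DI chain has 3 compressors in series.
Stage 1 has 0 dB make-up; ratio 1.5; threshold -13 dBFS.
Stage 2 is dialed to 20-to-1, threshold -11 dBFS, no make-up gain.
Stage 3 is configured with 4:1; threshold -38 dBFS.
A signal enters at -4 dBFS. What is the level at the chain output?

-31.2 dBFS

Stage 1: overshoot 9 dB → 9/1.5 = 6 dB → -7 dBFS.
Stage 2: 4 dB above -11 dBFS, reduced 20:1 to 0.2 dB above → -10.8 dBFS.
Stage 3: -10.8 dBFS is 27.2 dB over -38 dBFS; at 4:1 that becomes 6.8 dB over, giving -31.2 dBFS.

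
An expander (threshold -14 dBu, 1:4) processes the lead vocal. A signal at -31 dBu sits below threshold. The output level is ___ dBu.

Undershoot = (-14) − (-31) = 17 dB.
At 1:4, that expands to 68 dB under threshold.
Output = -14 − 68 = -82 dBu.

-82 dBu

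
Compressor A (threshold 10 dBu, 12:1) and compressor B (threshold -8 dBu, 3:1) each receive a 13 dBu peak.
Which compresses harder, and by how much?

A: overshoot 3 dB → output overshoot 0.25 dB → GR 2.75 dB.
B: overshoot 21 dB → output overshoot 7 dB → GR 14 dB.
B reduces 11.25 dB more.

B, by 11.25 dB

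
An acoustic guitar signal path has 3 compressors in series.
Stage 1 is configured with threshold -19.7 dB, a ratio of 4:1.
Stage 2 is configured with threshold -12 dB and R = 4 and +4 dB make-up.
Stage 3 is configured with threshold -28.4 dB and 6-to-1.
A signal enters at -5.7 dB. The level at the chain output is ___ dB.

Stage 1: 14 dB above -19.7 dB, reduced 4:1 to 3.5 dB above → -16.2 dB.
Stage 2: below threshold (-16.2 ≤ -12); passes unchanged; make-up brings it to -12.2 dB.
Stage 3: overshoot 16.2 dB → 16.2/6 = 2.7 dB → -25.7 dB.

-25.7 dB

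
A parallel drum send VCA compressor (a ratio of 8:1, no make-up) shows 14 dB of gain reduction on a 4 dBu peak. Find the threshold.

-12 dBu

Gain reduction = 4 − (-10) = 14 dB; output overshoot = GR / (R − 1) = 14 / 7 = 2 dB.
Threshold = output − output overshoot = -10 − 2 = -12 dBu.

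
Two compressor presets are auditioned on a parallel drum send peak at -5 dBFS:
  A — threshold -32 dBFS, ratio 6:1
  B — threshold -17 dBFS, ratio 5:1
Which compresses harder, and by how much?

A, by 12.9 dB

A: 27 dB over, compressed to 4.5 dB over, so 22.5 dB of GR.
B: 12 dB over, compressed to 2.4 dB over, so 9.6 dB of GR.
A applies 12.9 dB more gain reduction.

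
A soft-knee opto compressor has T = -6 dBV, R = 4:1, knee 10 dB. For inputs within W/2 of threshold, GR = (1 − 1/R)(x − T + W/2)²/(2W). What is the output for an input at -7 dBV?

x − T + W/2 = -7 − (-6) + 5 = 4.
GR = (1 − 1/4) × 4² / 20 = 0.75 × 16 / 20 = 0.6 dB.
Output = -7 − 0.6 = -7.6 dBV.

-7.6 dBV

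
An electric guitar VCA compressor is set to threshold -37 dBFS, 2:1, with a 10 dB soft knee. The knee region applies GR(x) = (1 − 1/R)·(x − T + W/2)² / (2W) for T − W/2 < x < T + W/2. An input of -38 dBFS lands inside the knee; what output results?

x − T + W/2 = -38 − (-37) + 5 = 4.
GR = (1 − 1/2) × 4² / 20 = 0.5 × 16 / 20 = 0.4 dB.
Output = -38 − 0.4 = -38.4 dBFS.

-38.4 dBFS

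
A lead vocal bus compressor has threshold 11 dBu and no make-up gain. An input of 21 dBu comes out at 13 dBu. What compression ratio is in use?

Input overshoot = 21 − 11 = 10 dB; output overshoot = 13 − 11 = 2 dB.
Ratio = 10 / 2 = 5.

5:1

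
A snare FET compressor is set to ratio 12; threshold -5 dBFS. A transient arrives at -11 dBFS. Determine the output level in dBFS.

-11 dBFS is 6 dB below the -5 dBFS threshold, so no gain reduction is applied.
Output = input = -11 dBFS.

-11 dBFS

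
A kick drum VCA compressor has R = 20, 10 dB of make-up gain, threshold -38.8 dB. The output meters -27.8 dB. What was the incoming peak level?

Remove make-up: -27.8 − 10 = -37.8 dB.
Post-compression overshoot = -37.8 − (-38.8) = 1 dB.
Input overshoot = R × output overshoot = 20 dB → input = -38.8 + 20 = -18.8 dB.

-18.8 dB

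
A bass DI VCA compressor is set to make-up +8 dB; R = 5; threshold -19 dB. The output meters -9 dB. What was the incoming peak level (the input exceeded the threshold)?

Stripping the +8 dB make-up gives -17 dB at the gain stage.
Post-compression overshoot = -17 − (-19) = 2 dB.
Undo the ratio: input overshoot = 2 × 5 = 10 dB, giving input = -9 dB.

-9 dB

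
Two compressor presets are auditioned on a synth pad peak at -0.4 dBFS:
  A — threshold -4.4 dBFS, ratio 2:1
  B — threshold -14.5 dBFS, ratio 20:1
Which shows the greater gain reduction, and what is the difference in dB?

B, by 11.395 dB

A: 4 dB over, compressed to 2 dB over, so 2 dB of GR.
B: 14.1 dB over, compressed to 0.705 dB over, so 13.395 dB of GR.
Difference: 11.395 dB in favour of B.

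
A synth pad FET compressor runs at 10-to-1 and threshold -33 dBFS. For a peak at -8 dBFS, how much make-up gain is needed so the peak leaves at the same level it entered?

22.5 dB

Overshoot 25 dB → 25/10 = 2.5 dB after compression, so the compressed level is -33 + 2.5 = -30.5 dBFS.
Make-up = target − compressed = -8 − (-30.5) = 22.5 dB.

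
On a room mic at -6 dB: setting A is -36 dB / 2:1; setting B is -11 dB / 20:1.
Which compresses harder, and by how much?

A: overshoot 30 dB → output overshoot 15 dB → GR 15 dB.
B: overshoot 5 dB → output overshoot 0.25 dB → GR 4.75 dB.
Difference: 10.25 dB in favour of A.

A, by 10.25 dB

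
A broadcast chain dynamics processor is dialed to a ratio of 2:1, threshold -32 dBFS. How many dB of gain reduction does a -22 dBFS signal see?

The signal is 10 dB above threshold.
At 2:1, output sits 10/2 = 5 dB above threshold.
GR = overshoot in − overshoot out = 10 − 5 = 5 dB.

5 dB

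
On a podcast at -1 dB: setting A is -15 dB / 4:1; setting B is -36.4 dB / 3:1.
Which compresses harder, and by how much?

A: 14 dB over, compressed to 3.5 dB over, so 10.5 dB of GR.
B: 35.4 dB over, compressed to 11.8 dB over, so 23.6 dB of GR.
B applies 13.1 dB more gain reduction.

B, by 13.1 dB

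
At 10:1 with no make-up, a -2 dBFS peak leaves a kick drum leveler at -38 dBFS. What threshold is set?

Input is 40 dB above T (since output overshoot × R = input overshoot: (-38 − T)·10 = -2 − T gives T = -42 dBFS).
Check: -42 + (-2 − (-42))/10 = -42 + 4 = -38 dBFS. ✓

-42 dBFS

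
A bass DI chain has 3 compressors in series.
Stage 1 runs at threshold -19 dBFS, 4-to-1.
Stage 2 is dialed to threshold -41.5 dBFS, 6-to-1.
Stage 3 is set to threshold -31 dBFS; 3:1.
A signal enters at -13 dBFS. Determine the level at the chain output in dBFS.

-37.5 dBFS

Stage 1: -13 dBFS is 6 dB over -19 dBFS; at 4:1 that becomes 1.5 dB over, giving -17.5 dBFS.
Stage 2: -17.5 dBFS is 24 dB over -41.5 dBFS; at 6:1 that becomes 4 dB over, giving -37.5 dBFS.
Stage 3: -37.5 dBFS ≤ -31 dBFS, so stage 3 doesn't engage; output -37.5 dBFS.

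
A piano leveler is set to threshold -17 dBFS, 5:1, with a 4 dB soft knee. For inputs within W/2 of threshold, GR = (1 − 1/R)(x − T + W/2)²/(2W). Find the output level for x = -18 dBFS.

-18.1 dBFS

x − T + W/2 = -18 − (-17) + 2 = 1.
GR = (1 − 1/5) × 1² / 8 = 0.8 × 1 / 8 = 0.1 dB.
Output = -18 − 0.1 = -18.1 dBFS.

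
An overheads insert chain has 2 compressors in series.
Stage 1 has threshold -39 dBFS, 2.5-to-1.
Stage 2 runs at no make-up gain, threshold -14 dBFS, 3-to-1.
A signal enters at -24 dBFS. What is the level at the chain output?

Stage 1: overshoot 15 dB → 15/2.5 = 6 dB → -33 dBFS.
Stage 2: -33 dBFS is at or below the -14 dBFS threshold — no compression; output -33 dBFS.

-33 dBFS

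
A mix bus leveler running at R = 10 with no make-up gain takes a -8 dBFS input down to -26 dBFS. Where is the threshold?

-28 dBFS

Gain reduction = -8 − (-26) = 18 dB; output overshoot = GR / (R − 1) = 18 / 9 = 2 dB.
Threshold = output − output overshoot = -26 − 2 = -28 dBFS.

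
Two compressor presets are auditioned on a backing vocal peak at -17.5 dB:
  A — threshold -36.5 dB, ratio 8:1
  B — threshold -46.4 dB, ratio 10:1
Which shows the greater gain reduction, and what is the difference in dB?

B, by 9.385 dB

A: GR = 19 − 19/8 = 16.625 dB.
B: GR = 28.9 − 28.9/10 = 26.01 dB.
Difference: 9.385 dB in favour of B.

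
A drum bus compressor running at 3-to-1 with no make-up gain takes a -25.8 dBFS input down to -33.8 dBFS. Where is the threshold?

-37.8 dBFS

Let T be the threshold. Output overshoot = (input overshoot)/R, so -33.8 − T = (-25.8 − T)/3.
3·(-33.8 − T) = -25.8 − T → 2·T = -101.4 − (-25.8) = -75.6.
T = -75.6/2 = -37.8 dBFS.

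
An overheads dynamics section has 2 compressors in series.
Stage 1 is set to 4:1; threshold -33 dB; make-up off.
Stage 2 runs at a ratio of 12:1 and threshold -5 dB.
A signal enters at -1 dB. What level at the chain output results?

-25 dB

Stage 1: overshoot 32 dB → 32/4 = 8 dB → -25 dB.
Stage 2: below threshold (-25 ≤ -5); passes unchanged; output -25 dB.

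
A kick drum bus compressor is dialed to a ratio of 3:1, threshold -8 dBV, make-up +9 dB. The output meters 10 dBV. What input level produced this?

19 dBV

Remove make-up: 10 − 9 = 1 dBV.
The compressed level sits 1 − (-8) = 9 dB over threshold.
Input overshoot = R × output overshoot = 27 dB → input = -8 + 27 = 19 dBV.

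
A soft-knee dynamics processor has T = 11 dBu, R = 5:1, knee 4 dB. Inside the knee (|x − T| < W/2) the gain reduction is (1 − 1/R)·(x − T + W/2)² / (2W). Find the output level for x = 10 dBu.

9.9 dBu

x − T + W/2 = 10 − 11 + 2 = 1.
GR = (1 − 1/5) × 1² / 8 = 0.8 × 1 / 8 = 0.1 dB.
Output = 10 − 0.1 = 9.9 dBu.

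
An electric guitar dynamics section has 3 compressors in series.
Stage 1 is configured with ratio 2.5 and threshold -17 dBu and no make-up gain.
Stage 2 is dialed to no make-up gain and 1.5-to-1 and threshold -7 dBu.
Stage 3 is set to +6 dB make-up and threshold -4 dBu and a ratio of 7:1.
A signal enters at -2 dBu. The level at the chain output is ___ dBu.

Stage 1: overshoot 15 dB → 15/2.5 = 6 dB → -11 dBu.
Stage 2: below threshold (-11 ≤ -7); passes unchanged; output -11 dBu.
Stage 3: -11 dBu ≤ -4 dBu, so stage 3 doesn't engage; make-up brings it to -5 dBu.

-5 dBu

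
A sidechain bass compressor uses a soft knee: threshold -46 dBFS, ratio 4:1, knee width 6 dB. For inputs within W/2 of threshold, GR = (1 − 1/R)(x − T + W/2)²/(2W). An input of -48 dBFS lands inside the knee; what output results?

x − T + W/2 = -48 − (-46) + 3 = 1.
GR = (1 − 1/4) × 1² / 12 = 0.75 × 1 / 12 = 0.0625 dB.
Output = -48 − 0.0625 = -48.0625 dBFS.

-48.0625 dBFS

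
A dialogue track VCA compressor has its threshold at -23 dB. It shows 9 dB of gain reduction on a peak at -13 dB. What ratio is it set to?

Input overshoot = -13 − (-23) = 10 dB.
Output overshoot = 10 − 9 = 1 dB.
Ratio = input overshoot / output overshoot = 10 / 1 = 10.

10:1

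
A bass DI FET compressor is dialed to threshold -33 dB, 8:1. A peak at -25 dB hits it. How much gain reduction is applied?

7 dB

Overshoot = -25 − (-33) = 8 dB.
A 8:1 ratio leaves 1 dB of that excess.
Gain reduction = 8 − 1 = 7 dB.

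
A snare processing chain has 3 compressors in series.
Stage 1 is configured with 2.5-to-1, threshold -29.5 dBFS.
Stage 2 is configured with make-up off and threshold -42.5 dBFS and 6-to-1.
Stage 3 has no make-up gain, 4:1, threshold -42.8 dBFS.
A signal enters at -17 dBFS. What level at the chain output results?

-41.975 dBFS

Stage 1: -17 dBFS is 12.5 dB over -29.5 dBFS; at 2.5:1 that becomes 5 dB over, giving -24.5 dBFS.
Stage 2: 18 dB above -42.5 dBFS, reduced 6:1 to 3 dB above → -39.5 dBFS.
Stage 3: overshoot 3.3 dB → 3.3/4 = 0.825 dB → -41.975 dBFS.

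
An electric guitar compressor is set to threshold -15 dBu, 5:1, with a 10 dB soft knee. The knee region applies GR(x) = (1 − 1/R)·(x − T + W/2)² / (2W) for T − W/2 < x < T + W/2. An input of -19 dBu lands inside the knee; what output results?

x − T + W/2 = -19 − (-15) + 5 = 1.
GR = (1 − 1/5) × 1² / 20 = 0.8 × 1 / 20 = 0.04 dB.
Output = -19 − 0.04 = -19.04 dBu.

-19.04 dBu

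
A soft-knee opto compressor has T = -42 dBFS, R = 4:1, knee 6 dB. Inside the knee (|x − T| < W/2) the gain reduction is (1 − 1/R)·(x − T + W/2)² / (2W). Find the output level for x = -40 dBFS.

x − T + W/2 = -40 − (-42) + 3 = 5.
GR = (1 − 1/4) × 5² / 12 = 0.75 × 25 / 12 = 1.5625 dB.
Output = -40 − 1.5625 = -41.5625 dBFS.

-41.5625 dBFS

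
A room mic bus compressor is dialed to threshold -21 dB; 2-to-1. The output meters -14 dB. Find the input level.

The compressed level sits -14 − (-21) = 7 dB over threshold.
Before 2:1 compression the overshoot was 7 × 2 = 14 dB, so input = -21 + 14 = -7 dB.

-7 dB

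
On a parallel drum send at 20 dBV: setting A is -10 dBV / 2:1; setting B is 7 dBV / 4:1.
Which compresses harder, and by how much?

A: 30 dB over, compressed to 15 dB over, so 15 dB of GR.
B: 13 dB over, compressed to 3.25 dB over, so 9.75 dB of GR.
A reduces 5.25 dB more.

A, by 5.25 dB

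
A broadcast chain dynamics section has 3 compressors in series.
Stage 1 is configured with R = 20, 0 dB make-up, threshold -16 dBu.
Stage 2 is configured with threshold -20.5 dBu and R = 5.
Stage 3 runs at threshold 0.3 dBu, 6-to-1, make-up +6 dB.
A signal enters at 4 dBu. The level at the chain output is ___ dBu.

Stage 1: overshoot 20 dB → 20/20 = 1 dB → -15 dBu.
Stage 2: 5.5 dB above -20.5 dBu, reduced 5:1 to 1.1 dB above → -19.4 dBu.
Stage 3: -19.4 dBu is at or below the 0.3 dBu threshold — no compression; make-up brings it to -13.4 dBu.

-13.4 dBu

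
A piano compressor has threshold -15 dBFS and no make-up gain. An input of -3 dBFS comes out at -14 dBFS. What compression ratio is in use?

12:1

Input overshoot = -3 − (-15) = 12 dB; output overshoot = -14 − (-15) = 1 dB.
Ratio = 12 / 1 = 12.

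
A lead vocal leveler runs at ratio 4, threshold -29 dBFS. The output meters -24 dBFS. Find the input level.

-9 dBFS

That's 5 dB above the -29 dBFS threshold.
Before 4:1 compression the overshoot was 5 × 4 = 20 dB, so input = -29 + 20 = -9 dBFS.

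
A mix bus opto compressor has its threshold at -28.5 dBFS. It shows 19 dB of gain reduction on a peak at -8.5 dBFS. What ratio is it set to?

Input overshoot = -8.5 − (-28.5) = 20 dB.
Output overshoot = 20 − 19 = 1 dB.
Ratio = input overshoot / output overshoot = 20 / 1 = 20.

20:1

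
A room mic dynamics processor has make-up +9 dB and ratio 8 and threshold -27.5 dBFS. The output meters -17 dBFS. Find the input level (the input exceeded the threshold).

-15.5 dBFS

Stripping the +9 dB make-up gives -26 dBFS at the gain stage.
Post-compression overshoot = -26 − (-27.5) = 1.5 dB.
Undo the ratio: input overshoot = 1.5 × 8 = 12 dB, giving input = -15.5 dBFS.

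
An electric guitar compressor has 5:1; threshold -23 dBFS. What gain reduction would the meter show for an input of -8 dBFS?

Overshoot = -8 − (-23) = 15 dB.
A 5:1 ratio leaves 3 dB of that excess.
So the signal is attenuated by 15 − 3 = 12 dB.

12 dB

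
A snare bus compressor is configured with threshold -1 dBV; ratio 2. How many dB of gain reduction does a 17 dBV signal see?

17 dBV exceeds the threshold by 18 dB.
A 2:1 ratio leaves 9 dB of that excess.
GR = overshoot in − overshoot out = 18 − 9 = 9 dB.

9 dB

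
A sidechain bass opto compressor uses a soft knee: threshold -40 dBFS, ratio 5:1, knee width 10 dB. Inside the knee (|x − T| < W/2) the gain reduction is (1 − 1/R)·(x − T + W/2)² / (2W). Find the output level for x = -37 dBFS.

x − T + W/2 = -37 − (-40) + 5 = 8.
GR = (1 − 1/5) × 8² / 20 = 0.8 × 64 / 20 = 2.56 dB.
Output = -37 − 2.56 = -39.56 dBFS.

-39.56 dBFS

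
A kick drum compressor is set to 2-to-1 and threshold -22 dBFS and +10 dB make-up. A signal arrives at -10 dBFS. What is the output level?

Overshoot: -10 − (-22) = 12 dB.
2:1 compression reduces that to 12/2 = 6 dB over.
That puts the output at -16 dBFS; make-up adds 10 dB, giving -6 dBFS.

-6 dBFS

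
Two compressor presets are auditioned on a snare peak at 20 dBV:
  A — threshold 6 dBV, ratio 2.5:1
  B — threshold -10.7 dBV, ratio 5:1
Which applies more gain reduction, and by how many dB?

B, by 16.16 dB

A: 14 dB over, compressed to 5.6 dB over, so 8.4 dB of GR.
B: 30.7 dB over, compressed to 6.14 dB over, so 24.56 dB of GR.
B reduces 16.16 dB more.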